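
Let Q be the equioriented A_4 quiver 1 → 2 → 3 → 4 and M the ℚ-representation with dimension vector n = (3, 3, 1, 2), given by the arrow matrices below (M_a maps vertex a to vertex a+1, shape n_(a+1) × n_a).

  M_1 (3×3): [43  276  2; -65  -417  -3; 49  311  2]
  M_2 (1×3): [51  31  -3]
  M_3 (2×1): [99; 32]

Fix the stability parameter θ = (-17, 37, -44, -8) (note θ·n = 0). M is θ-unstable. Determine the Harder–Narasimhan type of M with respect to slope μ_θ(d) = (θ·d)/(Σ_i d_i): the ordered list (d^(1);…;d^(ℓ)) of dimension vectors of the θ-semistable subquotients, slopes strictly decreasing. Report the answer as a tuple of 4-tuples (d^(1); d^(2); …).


Via rank(M_{q-1}∘⋯∘M_p): M ≅ I[1,2]^2, I[1,4], I[4,4].
μ_θ-semistable layers: μ^(1)=37; μ^(2)=-5; μ^(3)=-8; μ^(4)=-17

((0, 2, 0, 0); (0, 1, 1, 1); (0, 0, 0, 1); (3, 0, 0, 0))


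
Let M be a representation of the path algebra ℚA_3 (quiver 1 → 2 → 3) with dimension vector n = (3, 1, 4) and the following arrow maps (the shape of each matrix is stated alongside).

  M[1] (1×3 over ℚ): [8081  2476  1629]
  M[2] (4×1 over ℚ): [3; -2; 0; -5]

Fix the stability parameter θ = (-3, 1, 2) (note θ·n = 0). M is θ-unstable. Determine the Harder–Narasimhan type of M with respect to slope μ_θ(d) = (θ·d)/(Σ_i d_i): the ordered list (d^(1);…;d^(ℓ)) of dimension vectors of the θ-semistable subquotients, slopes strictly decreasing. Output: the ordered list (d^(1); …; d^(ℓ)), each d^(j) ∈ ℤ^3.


Barcode: M ≅ I[1,1]^2, I[1,3], I[3,3]^3. HN layers by μ_θ (3 steps, strictly decreasing):
  μ^(1)=2; μ^(2)=1; μ^(3)=-3

((0, 0, 4); (0, 1, 0); (3, 0, 0))


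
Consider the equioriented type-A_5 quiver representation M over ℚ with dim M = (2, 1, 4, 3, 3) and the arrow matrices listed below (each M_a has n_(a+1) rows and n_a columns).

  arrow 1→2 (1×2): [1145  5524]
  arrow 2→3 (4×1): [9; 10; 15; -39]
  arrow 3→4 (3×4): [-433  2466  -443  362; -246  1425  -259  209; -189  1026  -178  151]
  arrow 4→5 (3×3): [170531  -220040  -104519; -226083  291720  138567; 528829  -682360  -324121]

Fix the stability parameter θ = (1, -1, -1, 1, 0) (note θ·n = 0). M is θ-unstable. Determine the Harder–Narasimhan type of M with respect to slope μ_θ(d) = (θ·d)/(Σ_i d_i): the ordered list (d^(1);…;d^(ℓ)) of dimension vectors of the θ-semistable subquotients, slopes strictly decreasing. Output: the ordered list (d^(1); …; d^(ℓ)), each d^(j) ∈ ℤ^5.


Interval decomposition of M: I[1,1], I[1,3], I[3,4]^2, I[3,5], I[5,5]^2.
HN type (ℓ=5): μ^(1)=1; μ^(2)=1/2; μ^(3)=0; μ^(4)=-1/3; μ^(5)=-1

((1, 0, 0, 2, 0); (0, 0, 0, 1, 1); (0, 0, 0, 0, 2); (1, 1, 1, 0, 0); (0, 0, 3, 0, 0))


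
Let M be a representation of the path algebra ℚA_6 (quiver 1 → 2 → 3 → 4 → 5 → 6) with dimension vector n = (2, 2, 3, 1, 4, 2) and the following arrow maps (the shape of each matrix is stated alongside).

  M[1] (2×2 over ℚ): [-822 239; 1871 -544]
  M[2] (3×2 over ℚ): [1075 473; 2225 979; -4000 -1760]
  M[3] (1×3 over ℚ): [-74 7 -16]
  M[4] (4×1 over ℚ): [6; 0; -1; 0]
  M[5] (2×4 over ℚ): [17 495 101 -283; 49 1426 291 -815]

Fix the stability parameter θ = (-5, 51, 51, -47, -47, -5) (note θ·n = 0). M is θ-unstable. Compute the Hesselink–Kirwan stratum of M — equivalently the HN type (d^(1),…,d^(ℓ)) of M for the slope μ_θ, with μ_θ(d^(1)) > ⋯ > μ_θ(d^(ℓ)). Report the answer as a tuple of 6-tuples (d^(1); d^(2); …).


Via rank(M_{q-1}∘⋯∘M_p): M ≅ I[1,2], I[1,6], I[3,3]^2, I[5,5]^2, I[5,6].
μ_θ-semistable layers: μ^(1)=51; μ^(2)=3/5; μ^(3)=-5; μ^(4)=-47

((0, 1, 2, 0, 0, 0); (0, 1, 1, 1, 1, 1); (2, 0, 0, 0, 0, 1); (0, 0, 0, 0, 3, 0))


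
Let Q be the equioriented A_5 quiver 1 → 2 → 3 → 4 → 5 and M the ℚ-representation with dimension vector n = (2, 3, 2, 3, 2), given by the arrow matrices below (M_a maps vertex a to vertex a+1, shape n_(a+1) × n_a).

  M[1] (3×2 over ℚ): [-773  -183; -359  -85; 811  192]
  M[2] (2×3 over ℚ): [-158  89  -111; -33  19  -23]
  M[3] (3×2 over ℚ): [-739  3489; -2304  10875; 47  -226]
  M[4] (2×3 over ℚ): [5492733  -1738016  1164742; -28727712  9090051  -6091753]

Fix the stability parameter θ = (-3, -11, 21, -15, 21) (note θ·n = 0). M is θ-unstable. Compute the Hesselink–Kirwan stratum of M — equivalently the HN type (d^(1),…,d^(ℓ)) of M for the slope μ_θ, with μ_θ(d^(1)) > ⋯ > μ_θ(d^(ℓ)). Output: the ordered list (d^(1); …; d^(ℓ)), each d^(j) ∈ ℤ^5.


Interval decomposition of M: I[1,4], I[1,5], I[2,2], I[4,5].
HN type (ℓ=5): μ^(1)=21; μ^(2)=3; μ^(3)=-7; μ^(4)=-11; μ^(5)=-15

((0, 0, 0, 0, 2); (0, 0, 2, 2, 0); (2, 2, 0, 0, 0); (0, 1, 0, 0, 0); (0, 0, 0, 1, 0))


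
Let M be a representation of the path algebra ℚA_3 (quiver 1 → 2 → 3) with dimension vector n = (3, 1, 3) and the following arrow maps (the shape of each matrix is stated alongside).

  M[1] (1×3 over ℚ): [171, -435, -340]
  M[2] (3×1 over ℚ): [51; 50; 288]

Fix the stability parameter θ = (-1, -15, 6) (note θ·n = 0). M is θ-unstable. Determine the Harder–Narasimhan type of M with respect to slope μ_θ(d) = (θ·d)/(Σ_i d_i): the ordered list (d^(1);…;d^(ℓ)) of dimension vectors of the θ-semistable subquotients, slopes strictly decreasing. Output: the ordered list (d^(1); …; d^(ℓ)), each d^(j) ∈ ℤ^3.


Interval decomposition of M: I[1,1]^2, I[1,3], I[3,3]^2.
HN type (ℓ=3): μ^(1)=6; μ^(2)=-1; μ^(3)=-8

((0, 0, 3); (2, 0, 0); (1, 1, 0))


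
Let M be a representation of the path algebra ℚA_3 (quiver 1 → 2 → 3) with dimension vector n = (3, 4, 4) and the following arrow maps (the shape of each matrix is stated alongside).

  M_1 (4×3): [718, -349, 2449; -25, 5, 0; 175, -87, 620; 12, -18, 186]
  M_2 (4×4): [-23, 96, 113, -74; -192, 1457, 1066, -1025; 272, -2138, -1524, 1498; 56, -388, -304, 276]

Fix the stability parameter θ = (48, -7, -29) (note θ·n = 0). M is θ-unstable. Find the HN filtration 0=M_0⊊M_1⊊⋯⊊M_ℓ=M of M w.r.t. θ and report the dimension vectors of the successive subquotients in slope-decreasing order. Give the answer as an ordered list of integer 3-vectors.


Via rank(M_{q-1}∘⋯∘M_p): M ≅ I[1,1], I[1,3]^2, I[2,2]^2, I[3,3]^2.
μ_θ-semistable layers: μ^(1)=48; μ^(2)=4; μ^(3)=-7; μ^(4)=-29

((1, 0, 0); (2, 2, 2); (0, 2, 0); (0, 0, 2))


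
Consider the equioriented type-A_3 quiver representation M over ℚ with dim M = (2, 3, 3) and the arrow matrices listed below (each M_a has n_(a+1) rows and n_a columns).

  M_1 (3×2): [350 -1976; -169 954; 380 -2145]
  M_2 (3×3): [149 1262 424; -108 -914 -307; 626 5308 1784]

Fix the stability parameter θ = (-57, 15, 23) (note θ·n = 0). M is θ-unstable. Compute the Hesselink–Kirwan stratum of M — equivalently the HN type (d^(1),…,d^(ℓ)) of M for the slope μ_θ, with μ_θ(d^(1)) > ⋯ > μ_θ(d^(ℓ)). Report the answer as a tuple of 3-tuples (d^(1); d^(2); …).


Barcode: M ≅ I[1,2], I[1,3], I[2,3], I[3,3]. HN layers by μ_θ (3 steps, strictly decreasing):
  μ^(1)=23; μ^(2)=15; μ^(3)=-57

((0, 0, 3); (0, 3, 0); (2, 0, 0))


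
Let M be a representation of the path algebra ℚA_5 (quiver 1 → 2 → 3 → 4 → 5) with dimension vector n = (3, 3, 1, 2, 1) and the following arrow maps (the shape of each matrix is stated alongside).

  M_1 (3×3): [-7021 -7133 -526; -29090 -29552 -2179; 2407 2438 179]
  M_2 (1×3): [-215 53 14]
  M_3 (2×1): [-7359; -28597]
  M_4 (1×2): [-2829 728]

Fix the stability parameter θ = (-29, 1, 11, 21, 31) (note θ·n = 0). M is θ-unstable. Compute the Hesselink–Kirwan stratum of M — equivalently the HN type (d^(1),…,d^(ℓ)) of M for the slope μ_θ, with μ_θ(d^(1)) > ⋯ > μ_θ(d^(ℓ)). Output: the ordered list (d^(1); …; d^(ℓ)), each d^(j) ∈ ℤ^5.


Via rank(M_{q-1}∘⋯∘M_p): M ≅ I[1,2]^2, I[1,5], I[4,4].
μ_θ-semistable layers: μ^(1)=31; μ^(2)=21; μ^(3)=11; μ^(4)=1; μ^(5)=-29

((0, 0, 0, 0, 1); (0, 0, 0, 2, 0); (0, 0, 1, 0, 0); (0, 3, 0, 0, 0); (3, 0, 0, 0, 0))


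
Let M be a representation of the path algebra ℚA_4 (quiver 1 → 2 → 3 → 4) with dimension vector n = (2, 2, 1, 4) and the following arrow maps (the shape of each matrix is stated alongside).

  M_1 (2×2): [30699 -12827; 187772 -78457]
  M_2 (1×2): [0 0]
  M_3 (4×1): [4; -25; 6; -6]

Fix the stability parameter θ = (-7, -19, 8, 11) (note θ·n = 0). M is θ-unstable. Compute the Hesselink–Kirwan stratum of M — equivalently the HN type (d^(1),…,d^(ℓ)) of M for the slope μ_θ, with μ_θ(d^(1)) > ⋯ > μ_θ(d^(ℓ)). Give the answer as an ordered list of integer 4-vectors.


Interval decomposition of M: I[1,2]^2, I[3,4], I[4,4]^3.
HN type (ℓ=3): μ^(1)=11; μ^(2)=8; μ^(3)=-13

((0, 0, 0, 4); (0, 0, 1, 0); (2, 2, 0, 0))


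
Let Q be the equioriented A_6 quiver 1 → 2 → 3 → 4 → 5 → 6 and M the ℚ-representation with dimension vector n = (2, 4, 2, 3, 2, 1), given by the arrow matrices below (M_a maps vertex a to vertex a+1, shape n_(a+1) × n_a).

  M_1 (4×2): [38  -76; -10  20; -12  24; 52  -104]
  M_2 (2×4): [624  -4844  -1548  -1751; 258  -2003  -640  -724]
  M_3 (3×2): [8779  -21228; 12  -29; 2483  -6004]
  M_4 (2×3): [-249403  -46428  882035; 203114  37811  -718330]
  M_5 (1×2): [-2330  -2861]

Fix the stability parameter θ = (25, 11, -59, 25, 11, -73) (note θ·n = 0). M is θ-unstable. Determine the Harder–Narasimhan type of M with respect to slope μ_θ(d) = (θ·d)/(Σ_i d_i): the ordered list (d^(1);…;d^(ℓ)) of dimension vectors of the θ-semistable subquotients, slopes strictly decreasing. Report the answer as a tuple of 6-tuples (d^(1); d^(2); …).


Via rank(M_{q-1}∘⋯∘M_p): M ≅ I[1,1], I[1,6], I[2,2]^2, I[2,4], I[4,5].
μ_θ-semistable layers: μ^(1)=25; μ^(2)=18; μ^(3)=11; μ^(4)=-10; μ^(5)=-24

((1, 0, 0, 1, 0, 0); (0, 0, 0, 1, 1, 0); (0, 2, 0, 0, 0, 0); (1, 1, 1, 1, 1, 1); (0, 1, 1, 0, 0, 0))


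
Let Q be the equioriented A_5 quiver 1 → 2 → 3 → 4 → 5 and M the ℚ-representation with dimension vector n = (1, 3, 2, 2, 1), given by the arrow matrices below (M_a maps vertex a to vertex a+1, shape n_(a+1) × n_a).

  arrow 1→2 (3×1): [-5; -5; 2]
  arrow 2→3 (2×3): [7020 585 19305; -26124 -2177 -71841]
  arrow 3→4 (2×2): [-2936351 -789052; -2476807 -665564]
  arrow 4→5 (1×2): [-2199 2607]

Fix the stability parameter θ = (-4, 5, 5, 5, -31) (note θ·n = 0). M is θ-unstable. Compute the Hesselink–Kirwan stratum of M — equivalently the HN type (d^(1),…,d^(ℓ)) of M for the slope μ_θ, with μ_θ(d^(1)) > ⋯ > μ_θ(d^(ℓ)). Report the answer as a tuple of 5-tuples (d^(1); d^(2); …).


Via rank(M_{q-1}∘⋯∘M_p): M ≅ I[1,4], I[2,2]^2, I[3,3], I[4,5].
μ_θ-semistable layers: μ^(1)=5; μ^(2)=-4; μ^(3)=-13

((0, 3, 2, 1, 0); (1, 0, 0, 0, 0); (0, 0, 0, 1, 1))


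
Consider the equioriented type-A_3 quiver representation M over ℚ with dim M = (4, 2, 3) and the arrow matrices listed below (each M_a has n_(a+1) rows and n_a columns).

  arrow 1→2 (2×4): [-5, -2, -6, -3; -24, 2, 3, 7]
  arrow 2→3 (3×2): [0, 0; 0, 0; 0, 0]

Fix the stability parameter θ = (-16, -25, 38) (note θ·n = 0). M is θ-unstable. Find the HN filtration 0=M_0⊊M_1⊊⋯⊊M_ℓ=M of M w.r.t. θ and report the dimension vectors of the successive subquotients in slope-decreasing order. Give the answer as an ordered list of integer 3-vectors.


Via rank(M_{q-1}∘⋯∘M_p): M ≅ I[1,1]^2, I[1,2]^2, I[3,3]^3.
μ_θ-semistable layers: μ^(1)=38; μ^(2)=-16; μ^(3)=-41/2

((0, 0, 3); (2, 0, 0); (2, 2, 0))


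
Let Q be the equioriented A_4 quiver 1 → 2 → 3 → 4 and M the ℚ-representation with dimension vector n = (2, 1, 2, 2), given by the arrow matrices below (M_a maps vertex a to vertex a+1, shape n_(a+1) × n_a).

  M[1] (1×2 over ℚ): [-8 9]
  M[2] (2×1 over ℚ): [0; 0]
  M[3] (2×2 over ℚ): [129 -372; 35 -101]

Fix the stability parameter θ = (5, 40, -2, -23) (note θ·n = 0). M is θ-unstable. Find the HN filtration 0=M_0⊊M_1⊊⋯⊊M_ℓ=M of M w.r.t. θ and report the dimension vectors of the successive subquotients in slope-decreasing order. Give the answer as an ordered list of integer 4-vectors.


Barcode: M ≅ I[1,1], I[1,2], I[3,4]^2. HN layers by μ_θ (3 steps, strictly decreasing):
  μ^(1)=40; μ^(2)=5; μ^(3)=-25/2

((0, 1, 0, 0); (2, 0, 0, 0); (0, 0, 2, 2))


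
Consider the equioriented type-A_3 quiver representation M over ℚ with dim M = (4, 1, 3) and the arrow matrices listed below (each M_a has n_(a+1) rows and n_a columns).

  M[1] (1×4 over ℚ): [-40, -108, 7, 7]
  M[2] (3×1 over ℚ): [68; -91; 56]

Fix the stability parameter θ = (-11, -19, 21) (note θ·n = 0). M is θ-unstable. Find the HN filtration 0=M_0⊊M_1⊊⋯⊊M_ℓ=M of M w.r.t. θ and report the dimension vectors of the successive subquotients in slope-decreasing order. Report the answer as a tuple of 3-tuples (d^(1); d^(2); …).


Interval decomposition of M: I[1,1]^3, I[1,3], I[3,3]^2.
HN type (ℓ=3): μ^(1)=21; μ^(2)=-11; μ^(3)=-15

((0, 0, 3); (3, 0, 0); (1, 1, 0))


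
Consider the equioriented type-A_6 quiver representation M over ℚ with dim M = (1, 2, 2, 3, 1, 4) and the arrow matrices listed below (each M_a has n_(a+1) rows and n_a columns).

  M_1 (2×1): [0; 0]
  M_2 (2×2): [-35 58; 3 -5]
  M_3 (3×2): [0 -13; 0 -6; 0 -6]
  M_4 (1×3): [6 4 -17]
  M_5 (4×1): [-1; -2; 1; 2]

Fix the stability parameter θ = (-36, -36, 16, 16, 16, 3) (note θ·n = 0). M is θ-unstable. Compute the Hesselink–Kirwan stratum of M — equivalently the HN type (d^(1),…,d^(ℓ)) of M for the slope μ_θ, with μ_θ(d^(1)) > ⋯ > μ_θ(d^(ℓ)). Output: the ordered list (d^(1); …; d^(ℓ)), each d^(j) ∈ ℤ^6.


Interval decomposition of M: I[1,1], I[2,3], I[2,4], I[4,4], I[4,6], I[6,6]^3.
HN type (ℓ=4): μ^(1)=16; μ^(2)=35/3; μ^(3)=3; μ^(4)=-36

((0, 0, 2, 2, 0, 0); (0, 0, 0, 1, 1, 1); (0, 0, 0, 0, 0, 3); (1, 2, 0, 0, 0, 0))


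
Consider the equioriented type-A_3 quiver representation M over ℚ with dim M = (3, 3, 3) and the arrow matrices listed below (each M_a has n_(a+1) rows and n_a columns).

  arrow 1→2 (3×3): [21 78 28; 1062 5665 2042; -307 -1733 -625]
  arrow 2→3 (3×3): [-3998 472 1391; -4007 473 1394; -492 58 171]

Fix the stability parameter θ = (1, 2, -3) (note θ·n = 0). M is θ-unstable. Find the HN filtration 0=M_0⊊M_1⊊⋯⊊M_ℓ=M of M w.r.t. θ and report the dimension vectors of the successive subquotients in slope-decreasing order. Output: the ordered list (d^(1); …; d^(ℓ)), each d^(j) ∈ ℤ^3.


Via rank(M_{q-1}∘⋯∘M_p): M ≅ I[1,2], I[1,3]^2, I[3,3].
μ_θ-semistable layers: μ^(1)=2; μ^(2)=1; μ^(3)=0; μ^(4)=-3

((0, 1, 0); (1, 0, 0); (2, 2, 2); (0, 0, 1))


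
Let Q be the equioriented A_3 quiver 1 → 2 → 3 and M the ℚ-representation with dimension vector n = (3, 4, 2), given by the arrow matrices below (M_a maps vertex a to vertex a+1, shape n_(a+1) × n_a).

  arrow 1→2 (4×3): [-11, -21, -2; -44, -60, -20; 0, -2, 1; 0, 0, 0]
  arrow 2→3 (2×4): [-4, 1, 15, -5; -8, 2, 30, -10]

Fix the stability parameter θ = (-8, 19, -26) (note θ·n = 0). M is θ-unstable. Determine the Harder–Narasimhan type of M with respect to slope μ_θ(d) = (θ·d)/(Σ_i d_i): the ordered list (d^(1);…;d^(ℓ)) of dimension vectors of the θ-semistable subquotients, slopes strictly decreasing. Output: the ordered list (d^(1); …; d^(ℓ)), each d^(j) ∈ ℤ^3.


Via rank(M_{q-1}∘⋯∘M_p): M ≅ I[1,1], I[1,2], I[1,3], I[2,2]^2, I[3,3].
μ_θ-semistable layers: μ^(1)=19; μ^(2)=-7/2; μ^(3)=-8; μ^(4)=-26

((0, 3, 0); (0, 1, 1); (3, 0, 0); (0, 0, 1))


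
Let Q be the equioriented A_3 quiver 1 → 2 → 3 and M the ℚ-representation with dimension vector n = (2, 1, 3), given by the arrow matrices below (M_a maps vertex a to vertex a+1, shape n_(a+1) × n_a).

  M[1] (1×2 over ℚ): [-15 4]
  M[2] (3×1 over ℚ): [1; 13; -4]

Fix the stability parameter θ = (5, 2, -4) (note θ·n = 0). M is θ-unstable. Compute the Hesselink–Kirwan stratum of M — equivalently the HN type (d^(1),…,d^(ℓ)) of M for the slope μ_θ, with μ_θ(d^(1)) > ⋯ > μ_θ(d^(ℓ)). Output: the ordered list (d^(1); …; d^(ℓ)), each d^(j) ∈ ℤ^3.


Barcode: M ≅ I[1,1], I[1,3], I[3,3]^2. HN layers by μ_θ (3 steps, strictly decreasing):
  μ^(1)=5; μ^(2)=1; μ^(3)=-4

((1, 0, 0); (1, 1, 1); (0, 0, 2))


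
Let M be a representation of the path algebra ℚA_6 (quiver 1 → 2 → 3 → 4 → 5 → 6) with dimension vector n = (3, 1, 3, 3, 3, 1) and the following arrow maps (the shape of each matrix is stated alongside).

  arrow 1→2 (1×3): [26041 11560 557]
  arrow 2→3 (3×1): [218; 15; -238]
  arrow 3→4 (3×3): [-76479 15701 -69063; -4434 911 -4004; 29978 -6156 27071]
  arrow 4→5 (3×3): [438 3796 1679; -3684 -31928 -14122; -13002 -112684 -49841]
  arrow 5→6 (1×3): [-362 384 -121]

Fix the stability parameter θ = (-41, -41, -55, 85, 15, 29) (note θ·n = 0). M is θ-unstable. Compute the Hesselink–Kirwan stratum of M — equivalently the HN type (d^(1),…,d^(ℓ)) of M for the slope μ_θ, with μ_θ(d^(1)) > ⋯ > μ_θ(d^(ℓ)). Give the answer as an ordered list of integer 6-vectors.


Barcode: M ≅ I[1,1]^2, I[1,4], I[3,4], I[3,6], I[5,5]^2. HN layers by μ_θ (6 steps, strictly decreasing):
  μ^(1)=85; μ^(2)=43; μ^(3)=15; μ^(4)=-41; μ^(5)=-137/3; μ^(6)=-55

((0, 0, 0, 2, 0, 0); (0, 0, 0, 1, 1, 1); (0, 0, 0, 0, 2, 0); (2, 0, 0, 0, 0, 0); (1, 1, 1, 0, 0, 0); (0, 0, 2, 0, 0, 0))


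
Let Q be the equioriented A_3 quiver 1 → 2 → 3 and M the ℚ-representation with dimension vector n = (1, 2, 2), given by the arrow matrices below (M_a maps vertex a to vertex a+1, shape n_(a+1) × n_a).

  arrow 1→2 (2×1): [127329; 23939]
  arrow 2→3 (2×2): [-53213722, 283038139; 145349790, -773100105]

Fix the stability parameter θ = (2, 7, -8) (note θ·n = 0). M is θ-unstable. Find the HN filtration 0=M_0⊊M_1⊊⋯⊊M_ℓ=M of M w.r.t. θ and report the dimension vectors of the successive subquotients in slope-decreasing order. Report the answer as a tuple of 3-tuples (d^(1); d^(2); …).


Barcode: M ≅ I[1,3], I[2,2], I[3,3]. HN layers by μ_θ (3 steps, strictly decreasing):
  μ^(1)=7; μ^(2)=1/3; μ^(3)=-8

((0, 1, 0); (1, 1, 1); (0, 0, 1))


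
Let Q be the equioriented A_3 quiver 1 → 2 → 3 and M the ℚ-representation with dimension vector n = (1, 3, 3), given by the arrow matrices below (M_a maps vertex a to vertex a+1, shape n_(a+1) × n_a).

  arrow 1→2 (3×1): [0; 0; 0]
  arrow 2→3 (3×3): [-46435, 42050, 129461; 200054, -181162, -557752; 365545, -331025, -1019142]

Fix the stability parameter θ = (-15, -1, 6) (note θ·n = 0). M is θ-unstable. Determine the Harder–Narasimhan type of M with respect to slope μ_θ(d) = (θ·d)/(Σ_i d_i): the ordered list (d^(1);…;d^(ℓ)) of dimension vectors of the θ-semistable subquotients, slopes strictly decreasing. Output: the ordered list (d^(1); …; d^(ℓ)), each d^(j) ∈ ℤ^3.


Via rank(M_{q-1}∘⋯∘M_p): M ≅ I[1,1], I[2,2], I[2,3]^2, I[3,3].
μ_θ-semistable layers: μ^(1)=6; μ^(2)=-1; μ^(3)=-15

((0, 0, 3); (0, 3, 0); (1, 0, 0))


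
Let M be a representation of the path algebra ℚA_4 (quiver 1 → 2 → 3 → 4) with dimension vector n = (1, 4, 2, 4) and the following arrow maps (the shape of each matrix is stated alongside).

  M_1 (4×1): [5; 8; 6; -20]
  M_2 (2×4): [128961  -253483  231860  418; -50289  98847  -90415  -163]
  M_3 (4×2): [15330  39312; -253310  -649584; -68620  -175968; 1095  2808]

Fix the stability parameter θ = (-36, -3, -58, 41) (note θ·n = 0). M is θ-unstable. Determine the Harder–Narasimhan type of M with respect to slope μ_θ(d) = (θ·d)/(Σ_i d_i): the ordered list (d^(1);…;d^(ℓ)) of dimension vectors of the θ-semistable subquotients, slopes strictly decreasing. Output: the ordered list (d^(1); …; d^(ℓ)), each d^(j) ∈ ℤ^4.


Via rank(M_{q-1}∘⋯∘M_p): M ≅ I[1,4], I[2,2]^2, I[2,3], I[4,4]^3.
μ_θ-semistable layers: μ^(1)=41; μ^(2)=-3; μ^(3)=-61/2; μ^(4)=-36

((0, 0, 0, 4); (0, 2, 0, 0); (0, 2, 2, 0); (1, 0, 0, 0))


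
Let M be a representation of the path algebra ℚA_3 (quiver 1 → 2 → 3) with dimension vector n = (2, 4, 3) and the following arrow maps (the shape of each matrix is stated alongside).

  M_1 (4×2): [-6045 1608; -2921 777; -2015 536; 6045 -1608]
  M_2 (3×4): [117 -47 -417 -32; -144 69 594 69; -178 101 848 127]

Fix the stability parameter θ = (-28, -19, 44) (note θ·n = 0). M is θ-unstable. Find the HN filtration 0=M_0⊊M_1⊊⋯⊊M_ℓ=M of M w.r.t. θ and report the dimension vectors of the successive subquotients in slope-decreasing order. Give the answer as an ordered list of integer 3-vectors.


Via rank(M_{q-1}∘⋯∘M_p): M ≅ I[1,3]^2, I[2,2]^2, I[3,3].
μ_θ-semistable layers: μ^(1)=44; μ^(2)=-19; μ^(3)=-28

((0, 0, 3); (0, 4, 0); (2, 0, 0))


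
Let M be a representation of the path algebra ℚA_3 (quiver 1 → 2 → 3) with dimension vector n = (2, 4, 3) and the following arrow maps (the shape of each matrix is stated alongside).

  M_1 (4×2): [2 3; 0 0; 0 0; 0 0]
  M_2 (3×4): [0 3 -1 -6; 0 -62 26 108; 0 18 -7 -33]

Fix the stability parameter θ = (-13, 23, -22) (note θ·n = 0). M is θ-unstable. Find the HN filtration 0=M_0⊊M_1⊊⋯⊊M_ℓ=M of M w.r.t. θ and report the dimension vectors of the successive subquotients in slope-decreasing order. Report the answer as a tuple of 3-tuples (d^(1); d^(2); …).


Via rank(M_{q-1}∘⋯∘M_p): M ≅ I[1,1], I[1,2], I[2,2], I[2,3]^2, I[3,3].
μ_θ-semistable layers: μ^(1)=23; μ^(2)=1/2; μ^(3)=-13; μ^(4)=-22

((0, 2, 0); (0, 2, 2); (2, 0, 0); (0, 0, 1))


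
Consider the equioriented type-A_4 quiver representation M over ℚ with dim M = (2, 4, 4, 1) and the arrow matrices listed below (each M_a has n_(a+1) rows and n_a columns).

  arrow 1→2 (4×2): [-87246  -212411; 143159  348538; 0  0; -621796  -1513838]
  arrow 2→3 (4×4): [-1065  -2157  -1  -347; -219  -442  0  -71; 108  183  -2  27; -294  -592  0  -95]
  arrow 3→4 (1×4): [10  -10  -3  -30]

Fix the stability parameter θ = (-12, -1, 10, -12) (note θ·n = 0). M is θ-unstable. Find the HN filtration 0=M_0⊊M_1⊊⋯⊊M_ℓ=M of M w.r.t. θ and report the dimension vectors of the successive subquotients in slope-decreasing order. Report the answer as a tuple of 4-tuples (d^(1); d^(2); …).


Interval decomposition of M: I[1,3], I[1,4], I[2,3]^2.
HN type (ℓ=3): μ^(1)=10; μ^(2)=-1; μ^(3)=-12

((0, 0, 3, 0); (0, 4, 1, 1); (2, 0, 0, 0))


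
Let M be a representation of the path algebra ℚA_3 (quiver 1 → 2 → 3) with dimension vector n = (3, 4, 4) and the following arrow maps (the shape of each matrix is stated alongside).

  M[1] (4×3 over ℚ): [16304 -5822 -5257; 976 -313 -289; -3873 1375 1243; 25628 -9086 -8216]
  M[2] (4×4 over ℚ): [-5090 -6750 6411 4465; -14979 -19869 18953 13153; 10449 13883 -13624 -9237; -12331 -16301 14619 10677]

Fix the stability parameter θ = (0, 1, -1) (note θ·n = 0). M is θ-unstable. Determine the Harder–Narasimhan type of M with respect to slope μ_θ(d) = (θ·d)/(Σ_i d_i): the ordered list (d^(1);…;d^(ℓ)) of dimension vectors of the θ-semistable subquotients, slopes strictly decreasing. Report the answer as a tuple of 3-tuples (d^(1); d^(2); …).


Via rank(M_{q-1}∘⋯∘M_p): M ≅ I[1,2], I[1,3]^2, I[2,3], I[3,3].
μ_θ-semistable layers: μ^(1)=1; μ^(2)=0; μ^(3)=-1

((0, 1, 0); (3, 3, 3); (0, 0, 1))


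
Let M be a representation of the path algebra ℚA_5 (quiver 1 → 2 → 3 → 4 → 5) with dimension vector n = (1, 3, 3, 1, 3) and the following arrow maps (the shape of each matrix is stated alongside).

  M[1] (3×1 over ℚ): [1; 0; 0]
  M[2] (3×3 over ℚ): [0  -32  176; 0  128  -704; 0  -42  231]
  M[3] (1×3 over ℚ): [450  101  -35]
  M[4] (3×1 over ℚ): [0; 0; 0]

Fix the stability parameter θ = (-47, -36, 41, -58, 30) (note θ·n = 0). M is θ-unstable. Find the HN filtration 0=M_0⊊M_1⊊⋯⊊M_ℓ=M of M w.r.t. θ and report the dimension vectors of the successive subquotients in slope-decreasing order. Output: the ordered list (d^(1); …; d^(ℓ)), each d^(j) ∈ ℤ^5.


Barcode: M ≅ I[1,2], I[2,2], I[2,4], I[3,3]^2, I[5,5]^3. HN layers by μ_θ (5 steps, strictly decreasing):
  μ^(1)=41; μ^(2)=30; μ^(3)=-17/2; μ^(4)=-36; μ^(5)=-47

((0, 0, 2, 0, 0); (0, 0, 0, 0, 3); (0, 0, 1, 1, 0); (0, 3, 0, 0, 0); (1, 0, 0, 0, 0))


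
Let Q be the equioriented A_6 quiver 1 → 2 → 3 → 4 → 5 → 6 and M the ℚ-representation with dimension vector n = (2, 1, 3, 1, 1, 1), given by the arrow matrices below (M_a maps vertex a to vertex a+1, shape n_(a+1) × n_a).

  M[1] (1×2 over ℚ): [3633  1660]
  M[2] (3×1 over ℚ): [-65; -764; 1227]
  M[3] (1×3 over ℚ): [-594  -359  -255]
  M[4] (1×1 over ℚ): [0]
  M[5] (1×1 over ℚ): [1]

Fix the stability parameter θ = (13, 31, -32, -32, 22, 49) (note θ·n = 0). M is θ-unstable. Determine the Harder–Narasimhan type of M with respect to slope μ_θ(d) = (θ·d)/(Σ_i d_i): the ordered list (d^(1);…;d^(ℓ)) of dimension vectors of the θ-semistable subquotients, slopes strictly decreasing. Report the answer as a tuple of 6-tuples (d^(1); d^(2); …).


Via rank(M_{q-1}∘⋯∘M_p): M ≅ I[1,1], I[1,4], I[3,3]^2, I[5,6].
μ_θ-semistable layers: μ^(1)=49; μ^(2)=22; μ^(3)=13; μ^(4)=-5; μ^(5)=-32

((0, 0, 0, 0, 0, 1); (0, 0, 0, 0, 1, 0); (1, 0, 0, 0, 0, 0); (1, 1, 1, 1, 0, 0); (0, 0, 2, 0, 0, 0))


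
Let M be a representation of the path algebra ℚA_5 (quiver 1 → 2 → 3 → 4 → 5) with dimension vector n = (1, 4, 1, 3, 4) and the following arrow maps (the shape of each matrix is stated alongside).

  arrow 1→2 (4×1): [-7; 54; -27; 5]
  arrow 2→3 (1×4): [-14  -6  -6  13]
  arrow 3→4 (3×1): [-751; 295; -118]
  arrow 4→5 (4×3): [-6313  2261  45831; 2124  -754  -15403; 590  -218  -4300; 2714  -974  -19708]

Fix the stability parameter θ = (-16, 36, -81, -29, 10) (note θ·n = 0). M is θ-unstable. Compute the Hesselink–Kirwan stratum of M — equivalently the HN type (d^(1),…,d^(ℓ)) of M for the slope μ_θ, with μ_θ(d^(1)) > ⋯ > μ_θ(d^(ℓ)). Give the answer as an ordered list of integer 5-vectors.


Via rank(M_{q-1}∘⋯∘M_p): M ≅ I[1,4], I[2,2]^3, I[4,5]^2, I[5,5]^2.
μ_θ-semistable layers: μ^(1)=36; μ^(2)=10; μ^(3)=-45/2; μ^(4)=-29

((0, 3, 0, 0, 0); (0, 0, 0, 0, 4); (1, 1, 1, 1, 0); (0, 0, 0, 2, 0))


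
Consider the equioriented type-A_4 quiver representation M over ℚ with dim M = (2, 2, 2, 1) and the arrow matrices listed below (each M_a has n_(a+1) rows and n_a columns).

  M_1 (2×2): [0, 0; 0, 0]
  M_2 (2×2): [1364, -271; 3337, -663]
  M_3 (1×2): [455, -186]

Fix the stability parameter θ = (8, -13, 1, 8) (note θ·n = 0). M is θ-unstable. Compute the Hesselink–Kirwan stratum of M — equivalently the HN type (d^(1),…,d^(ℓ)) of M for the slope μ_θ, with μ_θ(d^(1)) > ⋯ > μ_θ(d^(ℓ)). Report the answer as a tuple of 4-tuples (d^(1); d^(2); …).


Via rank(M_{q-1}∘⋯∘M_p): M ≅ I[1,1]^2, I[2,3], I[2,4].
μ_θ-semistable layers: μ^(1)=8; μ^(2)=1; μ^(3)=-13

((2, 0, 0, 1); (0, 0, 2, 0); (0, 2, 0, 0))


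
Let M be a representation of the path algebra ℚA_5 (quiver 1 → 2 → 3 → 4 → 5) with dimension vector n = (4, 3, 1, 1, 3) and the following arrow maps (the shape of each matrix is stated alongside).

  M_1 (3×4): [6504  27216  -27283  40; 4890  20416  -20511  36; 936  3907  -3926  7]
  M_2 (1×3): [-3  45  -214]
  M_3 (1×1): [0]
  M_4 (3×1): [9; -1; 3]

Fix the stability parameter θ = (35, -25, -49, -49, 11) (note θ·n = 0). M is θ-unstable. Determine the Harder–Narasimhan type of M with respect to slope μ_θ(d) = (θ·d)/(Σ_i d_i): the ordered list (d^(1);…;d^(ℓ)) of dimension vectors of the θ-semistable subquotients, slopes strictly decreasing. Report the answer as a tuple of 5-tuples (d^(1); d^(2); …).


Via rank(M_{q-1}∘⋯∘M_p): M ≅ I[1,1], I[1,2]^2, I[1,3], I[4,5], I[5,5]^2.
μ_θ-semistable layers: μ^(1)=35; μ^(2)=11; μ^(3)=5; μ^(4)=-13; μ^(5)=-49

((1, 0, 0, 0, 0); (0, 0, 0, 0, 3); (2, 2, 0, 0, 0); (1, 1, 1, 0, 0); (0, 0, 0, 1, 0))


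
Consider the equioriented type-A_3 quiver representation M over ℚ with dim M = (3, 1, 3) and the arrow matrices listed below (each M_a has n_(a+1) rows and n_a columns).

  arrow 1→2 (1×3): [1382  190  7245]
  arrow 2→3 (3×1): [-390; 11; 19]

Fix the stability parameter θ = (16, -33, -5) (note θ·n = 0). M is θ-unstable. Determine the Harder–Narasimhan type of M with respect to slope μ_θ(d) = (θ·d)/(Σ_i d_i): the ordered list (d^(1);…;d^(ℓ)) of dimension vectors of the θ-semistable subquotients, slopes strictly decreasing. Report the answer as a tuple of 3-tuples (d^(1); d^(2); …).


Interval decomposition of M: I[1,1]^2, I[1,3], I[3,3]^2.
HN type (ℓ=3): μ^(1)=16; μ^(2)=-5; μ^(3)=-17/2

((2, 0, 0); (0, 0, 3); (1, 1, 0))


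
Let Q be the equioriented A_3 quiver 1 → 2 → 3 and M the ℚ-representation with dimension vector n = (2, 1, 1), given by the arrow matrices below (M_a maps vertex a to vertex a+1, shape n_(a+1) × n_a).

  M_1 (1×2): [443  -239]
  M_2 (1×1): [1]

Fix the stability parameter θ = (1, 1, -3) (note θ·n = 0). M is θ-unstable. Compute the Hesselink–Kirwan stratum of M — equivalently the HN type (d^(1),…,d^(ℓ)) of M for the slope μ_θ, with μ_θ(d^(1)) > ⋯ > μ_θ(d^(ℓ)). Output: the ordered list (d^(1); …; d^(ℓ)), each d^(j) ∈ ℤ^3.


Via rank(M_{q-1}∘⋯∘M_p): M ≅ I[1,1], I[1,3].
μ_θ-semistable layers: μ^(1)=1; μ^(2)=-1/3

((1, 0, 0); (1, 1, 1))


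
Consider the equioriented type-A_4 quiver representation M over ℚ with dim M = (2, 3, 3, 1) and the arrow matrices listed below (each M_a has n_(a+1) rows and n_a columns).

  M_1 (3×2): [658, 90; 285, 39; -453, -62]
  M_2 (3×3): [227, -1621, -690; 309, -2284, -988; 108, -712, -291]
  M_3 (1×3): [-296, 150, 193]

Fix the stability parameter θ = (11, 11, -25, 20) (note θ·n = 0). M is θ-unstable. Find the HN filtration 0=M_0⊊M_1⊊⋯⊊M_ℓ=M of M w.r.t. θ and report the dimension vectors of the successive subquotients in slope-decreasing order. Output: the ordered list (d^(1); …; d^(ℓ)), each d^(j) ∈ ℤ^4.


Via rank(M_{q-1}∘⋯∘M_p): M ≅ I[1,3], I[1,4], I[2,3].
μ_θ-semistable layers: μ^(1)=20; μ^(2)=-1; μ^(3)=-7

((0, 0, 0, 1); (2, 2, 2, 0); (0, 1, 1, 0))


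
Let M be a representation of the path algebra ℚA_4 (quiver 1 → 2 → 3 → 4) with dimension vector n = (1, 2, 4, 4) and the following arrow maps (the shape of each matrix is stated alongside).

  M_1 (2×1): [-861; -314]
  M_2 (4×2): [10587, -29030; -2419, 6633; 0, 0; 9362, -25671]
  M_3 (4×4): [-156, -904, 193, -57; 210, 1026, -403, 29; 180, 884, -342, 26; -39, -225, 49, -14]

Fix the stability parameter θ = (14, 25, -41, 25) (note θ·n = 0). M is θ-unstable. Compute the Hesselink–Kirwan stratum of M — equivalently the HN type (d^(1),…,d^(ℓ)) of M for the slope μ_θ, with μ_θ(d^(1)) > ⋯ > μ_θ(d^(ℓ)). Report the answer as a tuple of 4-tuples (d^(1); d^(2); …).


Via rank(M_{q-1}∘⋯∘M_p): M ≅ I[1,3], I[2,4], I[3,3], I[3,4], I[4,4]^2.
μ_θ-semistable layers: μ^(1)=25; μ^(2)=-2/3; μ^(3)=-8; μ^(4)=-41

((0, 0, 0, 4); (1, 1, 1, 0); (0, 1, 1, 0); (0, 0, 2, 0))


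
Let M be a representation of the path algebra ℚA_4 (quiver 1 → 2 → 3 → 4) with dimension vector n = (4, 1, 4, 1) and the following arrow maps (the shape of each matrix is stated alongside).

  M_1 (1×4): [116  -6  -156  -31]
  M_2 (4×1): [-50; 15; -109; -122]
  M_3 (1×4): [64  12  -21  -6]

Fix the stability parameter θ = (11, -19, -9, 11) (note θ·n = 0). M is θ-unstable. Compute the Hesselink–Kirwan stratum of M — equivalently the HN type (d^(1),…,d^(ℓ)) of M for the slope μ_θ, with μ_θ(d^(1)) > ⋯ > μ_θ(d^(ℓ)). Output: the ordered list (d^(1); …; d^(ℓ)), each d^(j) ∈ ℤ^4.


Barcode: M ≅ I[1,1]^3, I[1,4], I[3,3]^3. HN layers by μ_θ (3 steps, strictly decreasing):
  μ^(1)=11; μ^(2)=-17/3; μ^(3)=-9

((3, 0, 0, 1); (1, 1, 1, 0); (0, 0, 3, 0))


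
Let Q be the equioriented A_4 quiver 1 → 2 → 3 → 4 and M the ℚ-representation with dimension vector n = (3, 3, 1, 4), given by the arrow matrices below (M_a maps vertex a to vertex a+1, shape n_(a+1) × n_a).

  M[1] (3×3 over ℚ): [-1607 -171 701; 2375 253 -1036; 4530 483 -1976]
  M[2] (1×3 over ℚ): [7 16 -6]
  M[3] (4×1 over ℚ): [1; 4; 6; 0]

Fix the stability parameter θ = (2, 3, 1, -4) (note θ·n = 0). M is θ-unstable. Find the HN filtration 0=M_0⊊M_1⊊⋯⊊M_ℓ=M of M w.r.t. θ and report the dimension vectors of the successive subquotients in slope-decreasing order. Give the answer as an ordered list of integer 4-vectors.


Via rank(M_{q-1}∘⋯∘M_p): M ≅ I[1,2]^2, I[1,4], I[4,4]^3.
μ_θ-semistable layers: μ^(1)=3; μ^(2)=2; μ^(3)=1/2; μ^(4)=-4

((0, 2, 0, 0); (2, 0, 0, 0); (1, 1, 1, 1); (0, 0, 0, 3))


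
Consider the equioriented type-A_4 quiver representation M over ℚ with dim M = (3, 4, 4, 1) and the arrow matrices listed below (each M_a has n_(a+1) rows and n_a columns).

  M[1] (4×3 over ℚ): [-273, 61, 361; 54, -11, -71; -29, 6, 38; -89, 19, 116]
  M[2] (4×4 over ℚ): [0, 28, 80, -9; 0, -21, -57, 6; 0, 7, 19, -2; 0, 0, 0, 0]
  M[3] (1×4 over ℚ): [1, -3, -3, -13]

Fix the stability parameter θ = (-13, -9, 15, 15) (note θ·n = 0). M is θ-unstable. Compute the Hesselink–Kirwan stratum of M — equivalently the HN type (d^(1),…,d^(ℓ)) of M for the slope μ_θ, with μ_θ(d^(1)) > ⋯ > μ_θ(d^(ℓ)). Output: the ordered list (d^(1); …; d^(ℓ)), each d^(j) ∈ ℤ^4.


Interval decomposition of M: I[1,2], I[1,3], I[1,4], I[2,2], I[3,3]^2.
HN type (ℓ=3): μ^(1)=15; μ^(2)=-9; μ^(3)=-13

((0, 0, 4, 1); (0, 4, 0, 0); (3, 0, 0, 0))


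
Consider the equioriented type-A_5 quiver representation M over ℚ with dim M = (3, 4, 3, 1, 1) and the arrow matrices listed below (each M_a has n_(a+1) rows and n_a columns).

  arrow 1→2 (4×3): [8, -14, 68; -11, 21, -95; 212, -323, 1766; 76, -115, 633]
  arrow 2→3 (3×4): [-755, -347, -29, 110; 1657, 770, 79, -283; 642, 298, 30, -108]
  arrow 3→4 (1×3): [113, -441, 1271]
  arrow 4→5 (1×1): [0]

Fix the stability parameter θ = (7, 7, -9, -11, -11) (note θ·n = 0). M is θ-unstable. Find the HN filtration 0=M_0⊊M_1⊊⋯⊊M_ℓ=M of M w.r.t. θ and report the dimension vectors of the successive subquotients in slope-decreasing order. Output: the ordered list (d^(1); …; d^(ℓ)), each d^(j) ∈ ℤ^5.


Barcode: M ≅ I[1,2], I[1,3], I[1,4], I[2,2], I[3,3], I[5,5]. HN layers by μ_θ (5 steps, strictly decreasing):
  μ^(1)=7; μ^(2)=5/3; μ^(3)=-3/2; μ^(4)=-9; μ^(5)=-11

((1, 2, 0, 0, 0); (1, 1, 1, 0, 0); (1, 1, 1, 1, 0); (0, 0, 1, 0, 0); (0, 0, 0, 0, 1))


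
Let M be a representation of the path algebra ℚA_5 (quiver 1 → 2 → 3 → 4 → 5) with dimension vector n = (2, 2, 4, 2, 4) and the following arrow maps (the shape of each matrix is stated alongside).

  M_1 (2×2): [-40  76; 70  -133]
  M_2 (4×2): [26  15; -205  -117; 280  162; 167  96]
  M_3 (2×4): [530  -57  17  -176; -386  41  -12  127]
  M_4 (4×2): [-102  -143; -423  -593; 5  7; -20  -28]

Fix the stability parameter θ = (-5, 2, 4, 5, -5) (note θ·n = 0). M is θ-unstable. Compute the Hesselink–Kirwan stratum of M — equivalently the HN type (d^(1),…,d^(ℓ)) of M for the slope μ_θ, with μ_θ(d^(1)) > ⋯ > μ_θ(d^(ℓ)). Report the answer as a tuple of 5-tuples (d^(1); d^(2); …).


Barcode: M ≅ I[1,1], I[1,5], I[2,5], I[3,3]^2, I[5,5]^2. HN layers by μ_θ (3 steps, strictly decreasing):
  μ^(1)=4; μ^(2)=3/2; μ^(3)=-5

((0, 0, 2, 0, 0); (0, 2, 2, 2, 2); (2, 0, 0, 0, 2))


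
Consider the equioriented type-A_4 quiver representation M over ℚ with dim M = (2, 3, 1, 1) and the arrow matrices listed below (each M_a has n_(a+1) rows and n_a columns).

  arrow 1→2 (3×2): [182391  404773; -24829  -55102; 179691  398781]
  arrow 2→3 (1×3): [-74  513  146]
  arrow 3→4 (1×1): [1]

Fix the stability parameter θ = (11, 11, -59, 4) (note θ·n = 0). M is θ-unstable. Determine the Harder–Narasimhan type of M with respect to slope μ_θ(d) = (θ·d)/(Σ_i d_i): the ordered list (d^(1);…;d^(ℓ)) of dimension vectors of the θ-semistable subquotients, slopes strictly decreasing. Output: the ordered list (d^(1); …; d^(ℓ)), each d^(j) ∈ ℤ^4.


Interval decomposition of M: I[1,2], I[1,4], I[2,2].
HN type (ℓ=3): μ^(1)=11; μ^(2)=4; μ^(3)=-37/3

((1, 2, 0, 0); (0, 0, 0, 1); (1, 1, 1, 0))


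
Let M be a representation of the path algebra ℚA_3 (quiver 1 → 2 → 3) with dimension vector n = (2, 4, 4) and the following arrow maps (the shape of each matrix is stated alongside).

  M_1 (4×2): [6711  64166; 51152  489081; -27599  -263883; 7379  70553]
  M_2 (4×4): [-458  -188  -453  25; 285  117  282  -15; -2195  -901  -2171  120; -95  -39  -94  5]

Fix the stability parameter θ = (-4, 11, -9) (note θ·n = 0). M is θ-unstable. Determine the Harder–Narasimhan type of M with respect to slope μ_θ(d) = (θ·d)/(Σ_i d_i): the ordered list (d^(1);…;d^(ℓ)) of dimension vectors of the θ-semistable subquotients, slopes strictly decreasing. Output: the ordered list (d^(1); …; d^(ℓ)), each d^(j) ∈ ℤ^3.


Via rank(M_{q-1}∘⋯∘M_p): M ≅ I[1,2], I[1,3], I[2,2], I[2,3], I[3,3]^2.
μ_θ-semistable layers: μ^(1)=11; μ^(2)=1; μ^(3)=-4; μ^(4)=-9

((0, 2, 0); (0, 2, 2); (2, 0, 0); (0, 0, 2))


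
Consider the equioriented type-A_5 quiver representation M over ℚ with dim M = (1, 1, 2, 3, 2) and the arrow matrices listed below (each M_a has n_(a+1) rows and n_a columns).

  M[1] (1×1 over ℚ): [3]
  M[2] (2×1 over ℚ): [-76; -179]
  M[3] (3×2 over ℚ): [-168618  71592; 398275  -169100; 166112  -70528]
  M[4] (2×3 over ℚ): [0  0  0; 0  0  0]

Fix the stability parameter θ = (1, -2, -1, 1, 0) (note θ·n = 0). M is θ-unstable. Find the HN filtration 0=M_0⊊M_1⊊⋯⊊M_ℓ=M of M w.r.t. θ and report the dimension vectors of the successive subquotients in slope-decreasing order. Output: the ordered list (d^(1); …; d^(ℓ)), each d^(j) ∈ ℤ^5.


Via rank(M_{q-1}∘⋯∘M_p): M ≅ I[1,3], I[3,4], I[4,4]^2, I[5,5]^2.
μ_θ-semistable layers: μ^(1)=1; μ^(2)=0; μ^(3)=-2/3; μ^(4)=-1

((0, 0, 0, 3, 0); (0, 0, 0, 0, 2); (1, 1, 1, 0, 0); (0, 0, 1, 0, 0))


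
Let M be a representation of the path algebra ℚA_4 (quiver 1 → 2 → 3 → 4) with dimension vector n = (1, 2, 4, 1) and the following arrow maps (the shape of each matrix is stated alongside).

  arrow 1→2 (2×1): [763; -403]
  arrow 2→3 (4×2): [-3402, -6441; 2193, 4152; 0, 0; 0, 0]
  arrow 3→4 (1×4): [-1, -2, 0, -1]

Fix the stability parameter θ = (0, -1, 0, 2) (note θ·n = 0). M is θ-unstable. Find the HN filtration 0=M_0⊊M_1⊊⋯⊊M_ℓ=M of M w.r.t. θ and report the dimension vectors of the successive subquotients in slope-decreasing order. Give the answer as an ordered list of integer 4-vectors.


Interval decomposition of M: I[1,4], I[2,3], I[3,3]^2.
HN type (ℓ=4): μ^(1)=2; μ^(2)=0; μ^(3)=-1/2; μ^(4)=-1

((0, 0, 0, 1); (0, 0, 4, 0); (1, 1, 0, 0); (0, 1, 0, 0))


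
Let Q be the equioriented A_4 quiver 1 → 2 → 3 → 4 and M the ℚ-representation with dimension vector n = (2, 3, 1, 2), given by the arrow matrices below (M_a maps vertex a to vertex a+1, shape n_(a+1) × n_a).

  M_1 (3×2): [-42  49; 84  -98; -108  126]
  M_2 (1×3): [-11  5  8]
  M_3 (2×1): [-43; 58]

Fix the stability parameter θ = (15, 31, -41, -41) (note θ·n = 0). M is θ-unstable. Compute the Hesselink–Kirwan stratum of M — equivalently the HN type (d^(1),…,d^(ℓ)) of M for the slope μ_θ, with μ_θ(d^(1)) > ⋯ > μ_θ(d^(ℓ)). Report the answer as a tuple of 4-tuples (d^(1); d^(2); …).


Barcode: M ≅ I[1,1], I[1,4], I[2,2]^2, I[4,4]. HN layers by μ_θ (4 steps, strictly decreasing):
  μ^(1)=31; μ^(2)=15; μ^(3)=-9; μ^(4)=-41

((0, 2, 0, 0); (1, 0, 0, 0); (1, 1, 1, 1); (0, 0, 0, 1))


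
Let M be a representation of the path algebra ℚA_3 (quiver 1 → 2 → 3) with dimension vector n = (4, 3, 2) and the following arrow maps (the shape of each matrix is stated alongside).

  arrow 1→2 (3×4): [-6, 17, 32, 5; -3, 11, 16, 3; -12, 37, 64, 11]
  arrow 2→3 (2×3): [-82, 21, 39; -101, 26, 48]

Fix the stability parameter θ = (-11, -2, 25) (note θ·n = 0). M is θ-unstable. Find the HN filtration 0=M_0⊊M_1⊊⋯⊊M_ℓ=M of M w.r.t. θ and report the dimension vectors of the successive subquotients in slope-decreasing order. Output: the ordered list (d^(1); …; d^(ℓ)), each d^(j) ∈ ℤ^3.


Via rank(M_{q-1}∘⋯∘M_p): M ≅ I[1,1], I[1,2], I[1,3]^2.
μ_θ-semistable layers: μ^(1)=25; μ^(2)=-2; μ^(3)=-11

((0, 0, 2); (0, 3, 0); (4, 0, 0))
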